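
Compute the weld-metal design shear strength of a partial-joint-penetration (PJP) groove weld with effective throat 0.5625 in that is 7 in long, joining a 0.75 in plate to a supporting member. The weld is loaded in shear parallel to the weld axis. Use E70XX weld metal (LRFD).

E70XX → F_EXX = 70 ksi.
Effective throat (given) t_e = 0.5625 in.
A_we = 0.5625 × 7 = 3.938 in².
F_nw = 0.6 F_EXX = 42 ksi.
φR_n = 0.75 × 42 × 3.938 = 124 kip.

φR_n ≈ 124 kip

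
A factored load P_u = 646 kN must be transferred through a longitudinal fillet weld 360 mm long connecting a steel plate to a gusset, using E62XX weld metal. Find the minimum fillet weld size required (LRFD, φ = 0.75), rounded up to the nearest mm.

w = 10 mm

E62XX → F_EXX = 620 MPa.
Total weld length L = 360 mm.
Required throat t_e = P_u / (φ × 0.6 F_EXX × L) = 646 / (0.75 × 0.6 × 620 × 360 × 10⁻³) = 6.432 mm.
Required leg w = t_e / 0.707 = 9.097 mm → use 10 mm.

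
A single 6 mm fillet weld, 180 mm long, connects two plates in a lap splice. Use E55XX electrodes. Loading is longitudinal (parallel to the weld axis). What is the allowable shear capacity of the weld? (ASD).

E55XX → F_EXX = 550 MPa.
Effective throat t_e = 0.707 × 6 = 4.242 mm.
Total length L = 180 mm; A_we = 4.242 × 180 = 763.6 mm².
F_nw = 0.6 F_EXX = 0.6 × 550 = 330 MPa.
R_n = 330 × 763.6 × 10⁻³ = 252 kN; R_n/Ω = 252/2.0 = 126 kN.

R_n/Ω ≈ 126 kN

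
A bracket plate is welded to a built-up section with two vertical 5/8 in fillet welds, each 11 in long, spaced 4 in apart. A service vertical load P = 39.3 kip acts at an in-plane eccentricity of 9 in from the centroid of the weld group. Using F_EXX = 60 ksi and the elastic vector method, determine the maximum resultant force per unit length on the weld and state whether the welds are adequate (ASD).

f_max ≈ 7.48 kip/in; adequate

Total weld length L_w = 22 in. Treat welds as unit-width lines.
Polar moment about centroid: J = 2[d³/12 + d(b/2)²] = 2[11³/12 + 11×2²] = 309.8 in³.
Direct shear f_v = P/L_w = 39.3 / 22 = 1.786 kip/in (vertical).
Torsion M = P·e = 39.3 × 9 = 353.7 kip·in.
Critical point at (x, y) = (2, 5.5) from centroid. f_tx = M·y/J = 6.279 kip/in; f_ty = M·x/J = 2.283 kip/in.
Resultant f_max = √[f_tx² + (f_v + f_ty)²] = √[6.279² + (1.786 + 2.283)²] = 7.482 kip/in.
Capacity per unit length: r_n/Ω = (1/2.0) × 0.6 × 60 × (0.707 × 0.625) = 7.954 kip/in.
7.482 ≤ 7.954 → adequate.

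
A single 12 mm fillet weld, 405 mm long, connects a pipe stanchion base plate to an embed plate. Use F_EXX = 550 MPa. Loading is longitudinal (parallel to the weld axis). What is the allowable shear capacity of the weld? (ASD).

Effective throat t_e = 0.707 × 12 = 8.484 mm.
Total length L = 405 mm; A_we = 8.484 × 405 = 3436 mm².
F_nw = 0.6 F_EXX = 0.6 × 550 = 330 MPa.
R_n = 330 × 3436 × 10⁻³ = 1134 kN; R_n/Ω = 1134/2.0 = 566.9 kN.

R_n/Ω ≈ 567 kN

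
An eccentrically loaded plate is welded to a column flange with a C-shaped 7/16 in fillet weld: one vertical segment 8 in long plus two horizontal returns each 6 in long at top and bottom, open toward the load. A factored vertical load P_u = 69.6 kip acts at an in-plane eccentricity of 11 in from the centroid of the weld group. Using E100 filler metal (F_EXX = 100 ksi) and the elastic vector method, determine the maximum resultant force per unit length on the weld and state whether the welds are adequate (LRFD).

Total weld length L_w = 20 in. Treat welds as unit-width lines.
Centroid: x̄ = 2×6×3 / 20 = 1.8 in from the vertical weld.
Polar moment about centroid: J = I_x + I_y = [8³/12 + 2×6×4²] + [8×1.8² + 2(6³/12 + 6×1.2²)] = 313.9 in³.
Direct shear f_v = P/L_w = 69.6 / 20 = 3.48 kip/in (vertical).
Torsion M = P·e = 69.6 × 11 = 765.6 kip·in.
Critical point at (x, y) = (4.2, 4) from centroid. f_tx = M·y/J = 9.757 kip/in; f_ty = M·x/J = 10.24 kip/in.
Resultant f_max = √[f_tx² + (f_v + f_ty)²] = √[9.757² + (3.48 + 10.24)²] = 16.84 kip/in.
Capacity per unit length: φr_n = 0.75 × 0.6 × 100 × (0.707 × 0.4375) = 13.92 kip/in.
16.84 > 13.92 → NOT adequate.

f_max ≈ 16.8 kip/in; NOT adequate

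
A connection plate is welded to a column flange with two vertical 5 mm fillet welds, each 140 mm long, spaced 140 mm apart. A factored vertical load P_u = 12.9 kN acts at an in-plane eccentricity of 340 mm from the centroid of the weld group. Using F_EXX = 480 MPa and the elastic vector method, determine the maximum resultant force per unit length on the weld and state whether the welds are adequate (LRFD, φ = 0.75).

Total weld length L_w = 280 mm. Treat welds as unit-width lines.
Polar moment about centroid: J = 2[d³/12 + d(b/2)²] = 2[140³/12 + 140×70²] = 1829000 mm³.
Direct shear f_v = P/L_w = 12.9×10³ / 280 = 46.07 N/mm (vertical).
Torsion M = P·e = 12.9×10³ × 340 = 4386000 N·mm.
Critical point at (x, y) = (70, 70) from centroid. f_tx = M·y/J = 167.8 N/mm; f_ty = M·x/J = 167.8 N/mm.
Resultant f_max = √[f_tx² + (f_v + f_ty)²] = √[167.8² + (46.07 + 167.8)²] = 271.9 N/mm.
Capacity per unit length: φr_n = 0.75 × 0.6 × 480 × (0.707 × 5) = 763.6 N/mm.
271.9 ≤ 763.6 → adequate.

f_max ≈ 272 N/mm; adequate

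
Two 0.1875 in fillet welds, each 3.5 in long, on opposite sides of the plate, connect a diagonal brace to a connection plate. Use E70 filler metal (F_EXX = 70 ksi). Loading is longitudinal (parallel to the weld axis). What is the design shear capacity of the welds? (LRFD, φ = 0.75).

Effective throat t_e = 0.707 × 0.1875 = 0.1326 in.
Total length L = 7 in; A_we = 0.1326 × 7 = 0.9279 in².
F_nw = 0.6 F_EXX = 0.6 × 70 = 42 ksi.
φR_n = 0.75 × 42 × 0.9279 = 29.23 kips.

φR_n ≈ 29.2 kips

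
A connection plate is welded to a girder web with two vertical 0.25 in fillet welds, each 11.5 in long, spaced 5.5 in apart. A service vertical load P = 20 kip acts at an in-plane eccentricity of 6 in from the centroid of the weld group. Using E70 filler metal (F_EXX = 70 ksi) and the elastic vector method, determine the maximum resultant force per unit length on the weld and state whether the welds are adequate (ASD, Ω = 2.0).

f_max ≈ 2.3 kip/in; adequate

Total weld length L_w = 23 in. Treat welds as unit-width lines.
Polar moment about centroid: J = 2[d³/12 + d(b/2)²] = 2[11.5³/12 + 11.5×2.75²] = 427.4 in³.
Direct shear f_v = P/L_w = 20 / 23 = 0.8696 kip/in (vertical).
Torsion M = P·e = 20 × 6 = 120 kip·in.
Critical point at (x, y) = (2.75, 5.75) from centroid. f_tx = M·y/J = 1.614 kip/in; f_ty = M·x/J = 0.7721 kip/in.
Resultant f_max = √[f_tx² + (f_v + f_ty)²] = √[1.614² + (0.8696 + 0.7721)²] = 2.302 kip/in.
Capacity per unit length: r_n/Ω = (1/2.0) × 0.6 × 70 × (0.707 × 0.25) = 3.712 kip/in.
2.302 ≤ 3.712 → adequate.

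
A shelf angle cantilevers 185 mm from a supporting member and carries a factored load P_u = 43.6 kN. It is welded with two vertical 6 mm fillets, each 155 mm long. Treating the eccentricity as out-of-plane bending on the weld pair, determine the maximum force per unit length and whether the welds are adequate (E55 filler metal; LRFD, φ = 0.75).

f_max ≈ 1020 N/mm; adequate

E55XX → F_EXX = 550 MPa.
L_w = 2 × 155 = 310 mm; section modulus (unit throat) S = 2 × L²/6 = 8008 mm².
Direct shear f_v = P/L_w = 43.6×10³/310 = 140.6 N/mm.
Moment M = P × e = 43.6×10³ × 185 = 8066000 N·mm; bending f_b = M/S = 1007 N/mm.
f_max = √(f_v² + f_b²) = √(140.6² + 1007²) = 1017 N/mm.
φr_n = 0.75 × 0.6 × 550 × (0.707 × 6) = 1050 N/mm → adequate.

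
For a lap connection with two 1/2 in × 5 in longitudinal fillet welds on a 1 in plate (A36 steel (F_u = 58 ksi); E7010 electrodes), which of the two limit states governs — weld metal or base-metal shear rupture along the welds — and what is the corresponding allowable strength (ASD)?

E70XX → F_EXX = 70 ksi.
t_e = 0.707 × 0.5 = 0.3535 in; L = 10 in.
Weld metal: R_n/Ω = (1/2.0) × 0.6 × 70 × 0.3535 × 10 = 74.23 kip.
Base metal (shear rupture): R_n/Ω = (1/2.0) × 0.6 × 58 × 1 × 10 = 174 kip.
Governing: weld metal.

R_n/Ω ≈ 74.2 kip (weld metal governs)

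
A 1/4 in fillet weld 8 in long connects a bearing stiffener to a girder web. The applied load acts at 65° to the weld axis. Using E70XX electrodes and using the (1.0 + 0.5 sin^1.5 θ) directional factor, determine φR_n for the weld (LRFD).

E70XX → F_EXX = 70 ksi.
t_e = 0.707 × 0.25 = 0.1767 in; A_we = 0.1767 × 8 = 1.414 in².
Directional factor: 1.0 + 0.5 sin^1.5(65°) = 1.431.
F_nw = 0.6 × 70 × 1.431 = 60.12 ksi.
φR_n = 0.75 × 60.12 × 1.414 = 63.76 kip.

φR_n ≈ 63.8 kip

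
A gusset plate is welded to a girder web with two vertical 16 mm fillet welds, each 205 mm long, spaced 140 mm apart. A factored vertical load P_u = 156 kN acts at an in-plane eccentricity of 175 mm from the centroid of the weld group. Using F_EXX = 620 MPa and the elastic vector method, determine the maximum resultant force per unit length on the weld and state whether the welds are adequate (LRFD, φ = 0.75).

f_max ≈ 1240 N/mm; adequate

Total weld length L_w = 410 mm. Treat welds as unit-width lines.
Polar moment about centroid: J = 2[d³/12 + d(b/2)²] = 2[205³/12 + 205×70²] = 3445000 mm³.
Direct shear f_v = P/L_w = 156×10³ / 410 = 380.5 N/mm (vertical).
Torsion M = P·e = 156×10³ × 175 = 27300000 N·mm.
Critical point at (x, y) = (70, 102.5) from centroid. f_tx = M·y/J = 812.3 N/mm; f_ty = M·x/J = 554.7 N/mm.
Resultant f_max = √[f_tx² + (f_v + f_ty)²] = √[812.3² + (380.5 + 554.7)²] = 1239 N/mm.
Capacity per unit length: φr_n = 0.75 × 0.6 × 620 × (0.707 × 16) = 3156 N/mm.
1239 ≤ 3156 → adequate.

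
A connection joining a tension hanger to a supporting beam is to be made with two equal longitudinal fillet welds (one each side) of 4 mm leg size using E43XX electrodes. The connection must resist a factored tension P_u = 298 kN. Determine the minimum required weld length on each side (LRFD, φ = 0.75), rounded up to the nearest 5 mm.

L = 275 mm on each side

E43XX → F_EXX = 430 MPa.
Throat t_e = 0.707 × 4 = 2.828 mm.
φr_n = 0.75 × 0.6 × 430 × 2.828 × 10⁻³ = 0.5472 kN/mm.
L_req = P_u / φr_n = 298 / 0.5472 = 544.6 mm total.
Per side: 544.6 / 2 = 272.3 mm.
Round up → use L = 275 mm on each side.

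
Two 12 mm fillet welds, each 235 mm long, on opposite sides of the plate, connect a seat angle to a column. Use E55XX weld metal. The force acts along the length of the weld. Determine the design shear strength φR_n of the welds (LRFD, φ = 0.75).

E55XX → F_EXX = 550 MPa.
Effective throat t_e = 0.707 × 12 = 8.484 mm.
Total length L = 470 mm; A_we = 8.484 × 470 = 3987 mm².
F_nw = 0.6 F_EXX = 0.6 × 550 = 330 MPa.
φR_n = 0.75 × 330 × 3987 × 10⁻³ = 986.9 kN.

φR_n ≈ 987 kN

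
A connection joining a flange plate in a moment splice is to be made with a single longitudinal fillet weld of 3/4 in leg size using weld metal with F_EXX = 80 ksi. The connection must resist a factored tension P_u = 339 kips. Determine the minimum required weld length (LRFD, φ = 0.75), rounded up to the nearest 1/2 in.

Throat t_e = 0.707 × 0.75 = 0.5302 in.
φr_n = 0.75 × 0.6 × 80 × 0.5302 = 19.09 kips/in.
L_req = P_u / φr_n = 339 / 19.09 = 17.76 in total.
Round up → use L = 18 in.

L = 18 in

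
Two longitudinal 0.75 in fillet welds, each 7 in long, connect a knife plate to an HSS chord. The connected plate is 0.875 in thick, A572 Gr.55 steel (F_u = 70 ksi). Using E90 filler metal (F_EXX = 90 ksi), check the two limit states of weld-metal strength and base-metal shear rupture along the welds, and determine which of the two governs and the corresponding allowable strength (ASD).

R_n/Ω ≈ 200 kips (weld metal governs)

t_e = 0.707 × 0.75 = 0.5302 in; L = 14 in.
Weld metal: R_n/Ω = (1/2.0) × 0.6 × 90 × 0.5302 × 14 = 200.4 kips.
Base metal (shear rupture): R_n/Ω = (1/2.0) × 0.6 × 70 × 0.875 × 14 = 257.2 kips.
Governing: weld metal.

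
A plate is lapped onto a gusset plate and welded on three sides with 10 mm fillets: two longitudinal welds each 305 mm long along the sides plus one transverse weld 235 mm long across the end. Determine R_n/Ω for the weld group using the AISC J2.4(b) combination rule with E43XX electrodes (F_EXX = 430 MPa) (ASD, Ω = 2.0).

t_e = 0.707 × 10 = 7.07 mm.
R_nwl = 0.6 × 430 × 7.07 × 610 × 10⁻³ = 1113 kN (longitudinal, 2 welds).
R_nwt = 0.6 × 430 × 7.07 × 235 × 10⁻³ = 428.7 kN (transverse, base value).
(i) R_nwl + R_nwt = 1541 kN; (ii) 0.85 R_nwl + 1.5 R_nwt = 1589 kN.
R_n = max = 1589 kN [governs: (ii)]; R_n/Ω = 794.4 kN.

R_n/Ω ≈ 794 kN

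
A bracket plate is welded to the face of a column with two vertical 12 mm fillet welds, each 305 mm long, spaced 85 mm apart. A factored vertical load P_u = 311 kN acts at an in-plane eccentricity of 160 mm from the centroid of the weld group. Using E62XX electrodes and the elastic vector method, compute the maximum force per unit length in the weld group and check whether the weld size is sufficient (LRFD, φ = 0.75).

E62XX → F_EXX = 620 MPa.
Total weld length L_w = 610 mm. Treat welds as unit-width lines.
Polar moment about centroid: J = 2[d³/12 + d(b/2)²] = 2[305³/12 + 305×42.5²] = 5831000 mm³.
Direct shear f_v = P/L_w = 311×10³ / 610 = 509.8 N/mm (vertical).
Torsion M = P·e = 311×10³ × 160 = 49760000 N·mm.
Critical point at (x, y) = (42.5, 152.5) from centroid. f_tx = M·y/J = 1301 N/mm; f_ty = M·x/J = 362.7 N/mm.
Resultant f_max = √[f_tx² + (f_v + f_ty)²] = √[1301² + (509.8 + 362.7)²] = 1567 N/mm.
Capacity per unit length: φr_n = 0.75 × 0.6 × 620 × (0.707 × 12) = 2367 N/mm.
1567 ≤ 2367 → adequate.

f_max ≈ 1570 N/mm; adequate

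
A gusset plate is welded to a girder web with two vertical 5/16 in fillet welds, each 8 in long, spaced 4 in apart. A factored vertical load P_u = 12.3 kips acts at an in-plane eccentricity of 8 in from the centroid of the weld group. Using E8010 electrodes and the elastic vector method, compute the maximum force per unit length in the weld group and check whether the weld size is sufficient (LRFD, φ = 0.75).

E80XX → F_EXX = 80 ksi.
Total weld length L_w = 16 in. Treat welds as unit-width lines.
Polar moment about centroid: J = 2[d³/12 + d(b/2)²] = 2[8³/12 + 8×2²] = 149.3 in³.
Direct shear f_v = P/L_w = 12.3 / 16 = 0.7688 kip/in (vertical).
Torsion M = P·e = 12.3 × 8 = 98.4 kip·in.
Critical point at (x, y) = (2, 4) from centroid. f_tx = M·y/J = 2.636 kip/in; f_ty = M·x/J = 1.318 kip/in.
Resultant f_max = √[f_tx² + (f_v + f_ty)²] = √[2.636² + (0.7688 + 1.318)²] = 3.362 kip/in.
Capacity per unit length: φr_n = 0.75 × 0.6 × 80 × (0.707 × 0.3125) = 7.954 kip/in.
3.362 ≤ 7.954 → adequate.

f_max ≈ 3.36 kip/in; adequate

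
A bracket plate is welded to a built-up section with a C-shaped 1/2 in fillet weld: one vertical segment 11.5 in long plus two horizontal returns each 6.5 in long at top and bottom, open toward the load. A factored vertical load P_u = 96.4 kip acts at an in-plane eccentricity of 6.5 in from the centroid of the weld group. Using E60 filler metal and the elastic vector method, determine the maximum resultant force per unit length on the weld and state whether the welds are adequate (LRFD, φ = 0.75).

E60XX → F_EXX = 60 ksi.
Total weld length L_w = 24.5 in. Treat welds as unit-width lines.
Centroid: x̄ = 2×6.5×3.25 / 24.5 = 1.724 in from the vertical weld.
Polar moment about centroid: J = I_x + I_y = [11.5³/12 + 2×6.5×5.75²] + [11.5×1.724² + 2(6.5³/12 + 6.5×1.526²)] = 666.8 in³.
Direct shear f_v = P/L_w = 96.4 / 24.5 = 3.935 kip/in (vertical).
Torsion M = P·e = 96.4 × 6.5 = 626.6 kip·in.
Critical point at (x, y) = (4.776, 5.75) from centroid. f_tx = M·y/J = 5.404 kip/in; f_ty = M·x/J = 4.488 kip/in.
Resultant f_max = √[f_tx² + (f_v + f_ty)²] = √[5.404² + (3.935 + 4.488)²] = 10.01 kip/in.
Capacity per unit length: φr_n = 0.75 × 0.6 × 60 × (0.707 × 0.5) = 9.544 kip/in.
10.01 > 9.544 → NOT adequate.

f_max ≈ 10 kip/in; NOT adequate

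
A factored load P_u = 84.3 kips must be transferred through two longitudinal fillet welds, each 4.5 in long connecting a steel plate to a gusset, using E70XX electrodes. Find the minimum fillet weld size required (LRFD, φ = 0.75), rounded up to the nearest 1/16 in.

w = 7/16 in

E70XX → F_EXX = 70 ksi.
Total weld length L = 9 in.
Required throat t_e = P_u / (φ × 0.6 F_EXX × L) = 84.3 / (0.75 × 0.6 × 70 × 9) = 0.2974 in.
Required leg w = t_e / 0.707 = 0.4206 in → use 7/16 in.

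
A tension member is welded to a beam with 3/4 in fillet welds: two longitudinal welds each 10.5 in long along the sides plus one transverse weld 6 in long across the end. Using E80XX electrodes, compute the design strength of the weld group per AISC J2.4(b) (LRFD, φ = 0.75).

E80XX → F_EXX = 80 ksi.
t_e = 0.707 × 0.75 = 0.5302 in.
R_nwl = 0.6 × 80 × 0.5302 × 21 = 534.5 kip (longitudinal, 2 welds).
R_nwt = 0.6 × 80 × 0.5302 × 6 = 152.7 kip (transverse, base value).
(i) R_nwl + R_nwt = 687.2 kip; (ii) 0.85 R_nwl + 1.5 R_nwt = 683.4 kip.
R_n = max = 687.2 kip [governs: (i)]; φR_n = 515.4 kip.

φR_n ≈ 515 kip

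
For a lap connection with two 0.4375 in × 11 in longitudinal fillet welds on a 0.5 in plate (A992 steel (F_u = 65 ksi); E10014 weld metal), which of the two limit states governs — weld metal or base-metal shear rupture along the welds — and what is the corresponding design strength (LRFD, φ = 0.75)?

E100XX → F_EXX = 100 ksi.
t_e = 0.707 × 0.4375 = 0.3093 in; L = 22 in.
Weld metal: φR_n = 0.75 × 0.6 × 100 × 0.3093 × 22 = 306.2 kips.
Base metal (shear rupture): φR_n = 0.75 × 0.6 × 65 × 0.5 × 22 = 321.8 kips.
Governing: weld metal.

φR_n ≈ 306 kips (weld metal governs)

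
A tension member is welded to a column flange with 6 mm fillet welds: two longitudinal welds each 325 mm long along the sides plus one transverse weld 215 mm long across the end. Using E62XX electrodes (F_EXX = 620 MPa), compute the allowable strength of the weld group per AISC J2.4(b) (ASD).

R_n/Ω ≈ 690 kN

t_e = 0.707 × 6 = 4.242 mm.
R_nwl = 0.6 × 620 × 4.242 × 650 × 10⁻³ = 1026 kN (longitudinal, 2 welds).
R_nwt = 0.6 × 620 × 4.242 × 215 × 10⁻³ = 339.3 kN (transverse, base value).
(i) R_nwl + R_nwt = 1365 kN; (ii) 0.85 R_nwl + 1.5 R_nwt = 1381 kN.
R_n = max = 1381 kN [governs: (ii)]; R_n/Ω = 690.4 kN.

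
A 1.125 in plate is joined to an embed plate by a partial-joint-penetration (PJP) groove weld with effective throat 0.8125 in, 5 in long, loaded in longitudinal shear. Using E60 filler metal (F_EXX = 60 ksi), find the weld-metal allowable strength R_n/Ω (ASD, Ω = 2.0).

R_n/Ω ≈ 73.1 kip

Effective throat (given) t_e = 0.8125 in.
A_we = 0.8125 × 5 = 4.062 in².
F_nw = 0.6 F_EXX = 36 ksi.
R_n/Ω = (36 × 4.062) / 2.0 = 73.12 kip.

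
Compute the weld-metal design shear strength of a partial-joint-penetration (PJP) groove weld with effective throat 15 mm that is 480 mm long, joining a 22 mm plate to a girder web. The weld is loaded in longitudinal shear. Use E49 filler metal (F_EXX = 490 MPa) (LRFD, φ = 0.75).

φR_n ≈ 1590 kN

Effective throat (given) t_e = 15 mm.
A_we = 15 × 480 = 7200 mm².
F_nw = 0.6 F_EXX = 294 MPa.
φR_n = 0.75 × 294 × 7200 × 10⁻³ = 1588 kN.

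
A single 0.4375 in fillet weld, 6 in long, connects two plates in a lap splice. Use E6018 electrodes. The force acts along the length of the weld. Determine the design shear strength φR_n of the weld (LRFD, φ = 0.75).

φR_n ≈ 50.1 kip

E60XX → F_EXX = 60 ksi.
Effective throat t_e = 0.707 × 0.4375 = 0.3093 in.
Total length L = 6 in; A_we = 0.3093 × 6 = 1.856 in².
F_nw = 0.6 F_EXX = 0.6 × 60 = 36 ksi.
φR_n = 0.75 × 36 × 1.856 = 50.11 kip.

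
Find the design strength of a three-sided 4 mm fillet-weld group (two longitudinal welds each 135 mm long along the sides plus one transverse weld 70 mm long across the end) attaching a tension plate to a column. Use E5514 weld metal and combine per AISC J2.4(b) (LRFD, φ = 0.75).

φR_n ≈ 238 kN

E55XX → F_EXX = 550 MPa.
t_e = 0.707 × 4 = 2.828 mm.
R_nwl = 0.6 × 550 × 2.828 × 270 × 10⁻³ = 252 kN (longitudinal, 2 welds).
R_nwt = 0.6 × 550 × 2.828 × 70 × 10⁻³ = 65.33 kN (transverse, base value).
(i) R_nwl + R_nwt = 317.3 kN; (ii) 0.85 R_nwl + 1.5 R_nwt = 312.2 kN.
R_n = max = 317.3 kN [governs: (i)]; φR_n = 238 kN.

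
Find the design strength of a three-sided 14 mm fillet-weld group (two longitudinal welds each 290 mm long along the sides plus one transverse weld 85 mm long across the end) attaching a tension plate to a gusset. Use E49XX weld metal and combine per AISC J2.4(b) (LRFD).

E49XX → F_EXX = 490 MPa.
t_e = 0.707 × 14 = 9.898 mm.
R_nwl = 0.6 × 490 × 9.898 × 580 × 10⁻³ = 1688 kN (longitudinal, 2 welds).
R_nwt = 0.6 × 490 × 9.898 × 85 × 10⁻³ = 247.4 kN (transverse, base value).
(i) R_nwl + R_nwt = 1935 kN; (ii) 0.85 R_nwl + 1.5 R_nwt = 1806 kN.
R_n = max = 1935 kN [governs: (i)]; φR_n = 1451 kN.

φR_n ≈ 1450 kN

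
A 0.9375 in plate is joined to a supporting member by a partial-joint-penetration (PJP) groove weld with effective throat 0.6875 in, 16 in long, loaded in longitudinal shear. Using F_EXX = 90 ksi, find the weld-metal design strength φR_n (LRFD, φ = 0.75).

Effective throat (given) t_e = 0.6875 in.
A_we = 0.6875 × 16 = 11 in².
F_nw = 0.6 F_EXX = 54 ksi.
φR_n = 0.75 × 54 × 11 = 445.5 kip.

φR_n ≈ 446 kip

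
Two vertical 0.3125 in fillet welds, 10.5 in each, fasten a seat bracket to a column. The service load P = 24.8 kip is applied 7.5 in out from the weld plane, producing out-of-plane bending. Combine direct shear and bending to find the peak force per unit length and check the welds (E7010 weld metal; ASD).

E70XX → F_EXX = 70 ksi.
L_w = 2 × 10.5 = 21 in; section modulus (unit throat) S = 2 × L²/6 = 36.75 in².
Direct shear f_v = P/L_w = 24.8/21 = 1.181 kip/in.
Moment M = P × e = 24.8 × 7.5 = 186 kip·in; bending f_b = M/S = 5.061 kip/in.
f_max = √(f_v² + f_b²) = √(1.181² + 5.061²) = 5.197 kip/in.
r_n/Ω = (1/2.0) × 0.6 × 70 × (0.707 × 0.3125) = 4.64 kip/in → NOT adequate.

f_max ≈ 5.2 kip/in; NOT adequate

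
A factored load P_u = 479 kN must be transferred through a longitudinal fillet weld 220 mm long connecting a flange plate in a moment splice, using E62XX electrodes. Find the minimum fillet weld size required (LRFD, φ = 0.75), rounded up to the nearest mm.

E62XX → F_EXX = 620 MPa.
Total weld length L = 220 mm.
Required throat t_e = P_u / (φ × 0.6 F_EXX × L) = 479 / (0.75 × 0.6 × 620 × 220 × 10⁻³) = 7.804 mm.
Required leg w = t_e / 0.707 = 11.04 mm → use 12 mm.

w = 12 mm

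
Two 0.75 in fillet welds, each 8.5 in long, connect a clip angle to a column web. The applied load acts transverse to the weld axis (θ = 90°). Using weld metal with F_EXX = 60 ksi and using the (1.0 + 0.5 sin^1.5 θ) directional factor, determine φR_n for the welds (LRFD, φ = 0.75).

φR_n ≈ 365 kip

t_e = 0.707 × 0.75 = 0.5302 in; A_we = 0.5302 × 17 = 9.014 in².
Directional factor: 1.0 + 0.5 sin^1.5(90°) = 1.5.
F_nw = 0.6 × 60 × 1.5 = 54 ksi.
φR_n = 0.75 × 54 × 9.014 = 365.1 kip.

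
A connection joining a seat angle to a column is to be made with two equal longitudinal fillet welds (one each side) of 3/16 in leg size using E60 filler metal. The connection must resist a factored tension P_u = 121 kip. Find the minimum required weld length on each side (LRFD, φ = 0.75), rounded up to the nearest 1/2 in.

L = 17 in on each side

E60XX → F_EXX = 60 ksi.
Throat t_e = 0.707 × 0.1875 = 0.1326 in.
φr_n = 0.75 × 0.6 × 60 × 0.1326 = 3.579 kip/in.
L_req = P_u / φr_n = 121 / 3.579 = 33.81 in total.
Per side: 33.81 / 2 = 16.9 in.
Round up → use L = 17 in on each side.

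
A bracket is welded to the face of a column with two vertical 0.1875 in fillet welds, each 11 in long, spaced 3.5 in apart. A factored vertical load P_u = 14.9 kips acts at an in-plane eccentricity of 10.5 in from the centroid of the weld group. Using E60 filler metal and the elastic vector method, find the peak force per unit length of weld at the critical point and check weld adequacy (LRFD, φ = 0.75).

E60XX → F_EXX = 60 ksi.
Total weld length L_w = 22 in. Treat welds as unit-width lines.
Polar moment about centroid: J = 2[d³/12 + d(b/2)²] = 2[11³/12 + 11×1.75²] = 289.2 in³.
Direct shear f_v = P/L_w = 14.9 / 22 = 0.6773 kip/in (vertical).
Torsion M = P·e = 14.9 × 10.5 = 156.45 kip·in.
Critical point at (x, y) = (1.75, 5.5) from centroid. f_tx = M·y/J = 2.975 kip/in; f_ty = M·x/J = 0.9467 kip/in.
Resultant f_max = √[f_tx² + (f_v + f_ty)²] = √[2.975² + (0.6773 + 0.9467)²] = 3.39 kip/in.
Capacity per unit length: φr_n = 0.75 × 0.6 × 60 × (0.707 × 0.1875) = 3.579 kip/in.
3.39 ≤ 3.579 → adequate.

f_max ≈ 3.39 kip/in; adequate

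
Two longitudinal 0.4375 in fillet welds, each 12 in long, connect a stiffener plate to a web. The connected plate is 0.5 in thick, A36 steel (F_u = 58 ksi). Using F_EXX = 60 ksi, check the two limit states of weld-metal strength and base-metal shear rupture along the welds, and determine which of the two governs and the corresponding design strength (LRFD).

t_e = 0.707 × 0.4375 = 0.3093 in; L = 24 in.
Weld metal: φR_n = 0.75 × 0.6 × 60 × 0.3093 × 24 = 200.4 kip.
Base metal (shear rupture): φR_n = 0.75 × 0.6 × 58 × 0.5 × 24 = 313.2 kip.
Governing: weld metal.

φR_n ≈ 200 kip (weld metal governs)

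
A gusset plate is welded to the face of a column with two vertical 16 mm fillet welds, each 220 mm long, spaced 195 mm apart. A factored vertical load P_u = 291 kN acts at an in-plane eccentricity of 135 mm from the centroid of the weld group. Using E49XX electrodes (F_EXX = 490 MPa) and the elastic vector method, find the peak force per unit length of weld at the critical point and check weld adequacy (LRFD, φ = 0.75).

Total weld length L_w = 440 mm. Treat welds as unit-width lines.
Polar moment about centroid: J = 2[d³/12 + d(b/2)²] = 2[220³/12 + 220×97.5²] = 5957000 mm³.
Direct shear f_v = P/L_w = 291×10³ / 440 = 661.4 N/mm (vertical).
Torsion M = P·e = 291×10³ × 135 = 39285000 N·mm.
Critical point at (x, y) = (97.5, 110) from centroid. f_tx = M·y/J = 725.4 N/mm; f_ty = M·x/J = 642.9 N/mm.
Resultant f_max = √[f_tx² + (f_v + f_ty)²] = √[725.4² + (661.4 + 642.9)²] = 1492 N/mm.
Capacity per unit length: φr_n = 0.75 × 0.6 × 490 × (0.707 × 16) = 2494 N/mm.
1492 ≤ 2494 → adequate.

f_max ≈ 1490 N/mm; adequate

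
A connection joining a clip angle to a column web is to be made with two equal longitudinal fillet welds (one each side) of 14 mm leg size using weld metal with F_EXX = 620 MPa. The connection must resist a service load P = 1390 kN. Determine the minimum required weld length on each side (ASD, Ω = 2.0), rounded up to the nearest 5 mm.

L = 380 mm on each side

Throat t_e = 0.707 × 14 = 9.898 mm.
r_n/Ω = (0.6 × 620 × 9.898) / 2.0 = 1841 N/mm = 1.841 kN/mm.
L_req = P / (r_n/Ω) = 1390 / 1.841 = 755 mm total.
Per side: 755 / 2 = 377.5 mm.
Round up → use L = 380 mm on each side.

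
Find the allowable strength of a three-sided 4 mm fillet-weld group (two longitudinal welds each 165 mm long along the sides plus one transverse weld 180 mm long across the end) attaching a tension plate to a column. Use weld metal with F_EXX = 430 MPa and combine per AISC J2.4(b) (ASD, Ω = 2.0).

R_n/Ω ≈ 201 kN

t_e = 0.707 × 4 = 2.828 mm.
R_nwl = 0.6 × 430 × 2.828 × 330 × 10⁻³ = 240.8 kN (longitudinal, 2 welds).
R_nwt = 0.6 × 430 × 2.828 × 180 × 10⁻³ = 131.3 kN (transverse, base value).
(i) R_nwl + R_nwt = 372.1 kN; (ii) 0.85 R_nwl + 1.5 R_nwt = 401.7 kN.
R_n = max = 401.7 kN [governs: (ii)]; R_n/Ω = 200.8 kN.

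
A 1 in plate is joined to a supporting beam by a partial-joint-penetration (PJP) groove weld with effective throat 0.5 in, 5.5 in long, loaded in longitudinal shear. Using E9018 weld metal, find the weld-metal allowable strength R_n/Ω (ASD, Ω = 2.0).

R_n/Ω ≈ 74.2 kips

E90XX → F_EXX = 90 ksi.
Effective throat (given) t_e = 0.5 in.
A_we = 0.5 × 5.5 = 2.75 in².
F_nw = 0.6 F_EXX = 54 ksi.
R_n/Ω = (54 × 2.75) / 2.0 = 74.25 kips.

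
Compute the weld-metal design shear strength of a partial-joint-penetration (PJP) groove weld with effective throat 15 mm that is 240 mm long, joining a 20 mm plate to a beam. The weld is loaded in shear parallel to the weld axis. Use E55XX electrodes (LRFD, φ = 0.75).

φR_n ≈ 891 kN

E55XX → F_EXX = 550 MPa.
Effective throat (given) t_e = 15 mm.
A_we = 15 × 240 = 3600 mm².
F_nw = 0.6 F_EXX = 330 MPa.
φR_n = 0.75 × 330 × 3600 × 10⁻³ = 891 kN.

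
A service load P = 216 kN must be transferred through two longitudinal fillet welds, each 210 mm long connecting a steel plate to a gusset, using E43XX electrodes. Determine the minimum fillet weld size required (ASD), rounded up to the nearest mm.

w = 6 mm

E43XX → F_EXX = 430 MPa.
Total weld length L = 420 mm.
Required throat t_e = P × Ω / (0.6 F_EXX × L) = 216 × 2.0 / (0.6 × 430 × 420 × 10⁻³) = 3.987 mm.
Required leg w = t_e / 0.707 = 5.639 mm → use 6 mm.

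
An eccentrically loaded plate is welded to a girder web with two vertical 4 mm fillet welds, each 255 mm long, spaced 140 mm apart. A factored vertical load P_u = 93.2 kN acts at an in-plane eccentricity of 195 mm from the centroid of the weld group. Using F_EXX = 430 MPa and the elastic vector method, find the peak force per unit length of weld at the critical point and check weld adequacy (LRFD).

Total weld length L_w = 510 mm. Treat welds as unit-width lines.
Polar moment about centroid: J = 2[d³/12 + d(b/2)²] = 2[255³/12 + 255×70²] = 5263000 mm³.
Direct shear f_v = P/L_w = 93.2×10³ / 510 = 182.7 N/mm (vertical).
Torsion M = P·e = 93.2×10³ × 195 = 18174000 N·mm.
Critical point at (x, y) = (70, 127.5) from centroid. f_tx = M·y/J = 440.3 N/mm; f_ty = M·x/J = 241.7 N/mm.
Resultant f_max = √[f_tx² + (f_v + f_ty)²] = √[440.3² + (182.7 + 241.7)²] = 611.6 N/mm.
Capacity per unit length: φr_n = 0.75 × 0.6 × 430 × (0.707 × 4) = 547.2 N/mm.
611.6 > 547.2 → NOT adequate.

f_max ≈ 612 N/mm; NOT adequate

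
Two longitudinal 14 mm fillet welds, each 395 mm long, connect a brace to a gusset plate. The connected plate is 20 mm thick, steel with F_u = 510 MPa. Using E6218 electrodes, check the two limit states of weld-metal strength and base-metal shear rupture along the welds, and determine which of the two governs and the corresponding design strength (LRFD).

φR_n ≈ 2180 kN (weld metal governs)

E62XX → F_EXX = 620 MPa.
t_e = 0.707 × 14 = 9.898 mm; L = 790 mm.
Weld metal: φR_n = 0.75 × 0.6 × 620 × 9.898 × 790 × 10⁻³ = 2182 kN.
Base metal (shear rupture): φR_n = 0.75 × 0.6 × 510 × 20 × 790 × 10⁻³ = 3626 kN.
Governing: weld metal.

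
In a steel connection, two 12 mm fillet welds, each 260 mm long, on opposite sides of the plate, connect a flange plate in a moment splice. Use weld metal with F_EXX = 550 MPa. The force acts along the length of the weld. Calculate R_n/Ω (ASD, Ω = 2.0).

R_n/Ω ≈ 728 kN

Effective throat t_e = 0.707 × 12 = 8.484 mm.
Total length L = 520 mm; A_we = 8.484 × 520 = 4412 mm².
F_nw = 0.6 F_EXX = 0.6 × 550 = 330 MPa.
R_n = 330 × 4412 × 10⁻³ = 1456 kN; R_n/Ω = 1456/2.0 = 727.9 kN.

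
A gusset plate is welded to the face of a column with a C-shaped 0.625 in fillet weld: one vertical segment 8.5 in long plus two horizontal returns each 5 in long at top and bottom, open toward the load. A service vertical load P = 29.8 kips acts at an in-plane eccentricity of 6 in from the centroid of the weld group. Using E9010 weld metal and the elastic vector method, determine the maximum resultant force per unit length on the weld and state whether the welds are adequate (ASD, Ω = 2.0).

f_max ≈ 4.77 kip/in; adequate

E90XX → F_EXX = 90 ksi.
Total weld length L_w = 18.5 in. Treat welds as unit-width lines.
Centroid: x̄ = 2×5×2.5 / 18.5 = 1.351 in from the vertical weld.
Polar moment about centroid: J = I_x + I_y = [8.5³/12 + 2×5×4.25²] + [8.5×1.351² + 2(5³/12 + 5×1.149²)] = 281.4 in³.
Direct shear f_v = P/L_w = 29.8 / 18.5 = 1.611 kip/in (vertical).
Torsion M = P·e = 29.8 × 6 = 178.8 kip·in.
Critical point at (x, y) = (3.649, 4.25) from centroid. f_tx = M·y/J = 2.701 kip/in; f_ty = M·x/J = 2.319 kip/in.
Resultant f_max = √[f_tx² + (f_v + f_ty)²] = √[2.701² + (1.611 + 2.319)²] = 4.768 kip/in.
Capacity per unit length: r_n/Ω = (1/2.0) × 0.6 × 90 × (0.707 × 0.625) = 11.93 kip/in.
4.768 ≤ 11.93 → adequate.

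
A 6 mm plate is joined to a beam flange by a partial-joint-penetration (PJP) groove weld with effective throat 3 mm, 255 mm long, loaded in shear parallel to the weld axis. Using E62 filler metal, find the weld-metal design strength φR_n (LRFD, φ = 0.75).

φR_n ≈ 213 kN

E62XX → F_EXX = 620 MPa.
Effective throat (given) t_e = 3 mm.
A_we = 3 × 255 = 765 mm².
F_nw = 0.6 F_EXX = 372 MPa.
φR_n = 0.75 × 372 × 765 × 10⁻³ = 213.4 kN.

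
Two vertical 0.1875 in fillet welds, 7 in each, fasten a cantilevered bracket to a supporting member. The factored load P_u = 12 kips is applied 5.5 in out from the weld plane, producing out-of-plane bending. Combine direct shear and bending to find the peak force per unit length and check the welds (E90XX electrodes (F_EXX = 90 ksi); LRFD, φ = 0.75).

L_w = 2 × 7 = 14 in; section modulus (unit throat) S = 2 × L²/6 = 16.33 in².
Direct shear f_v = P/L_w = 12/14 = 0.8571 kip/in.
Moment M = P × e = 12 × 5.5 = 66 kip·in; bending f_b = M/S = 4.041 kip/in.
f_max = √(f_v² + f_b²) = √(0.8571² + 4.041²) = 4.131 kip/in.
φr_n = 0.75 × 0.6 × 90 × (0.707 × 0.1875) = 5.369 kip/in → adequate.

f_max ≈ 4.13 kip/in; adequate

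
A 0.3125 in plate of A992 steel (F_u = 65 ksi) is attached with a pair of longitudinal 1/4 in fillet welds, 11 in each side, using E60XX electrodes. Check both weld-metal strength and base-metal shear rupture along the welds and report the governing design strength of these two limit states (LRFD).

φR_n ≈ 105 kips (weld metal governs)

E60XX → F_EXX = 60 ksi.
t_e = 0.707 × 0.25 = 0.1767 in; L = 22 in.
Weld metal: φR_n = 0.75 × 0.6 × 60 × 0.1767 × 22 = 105 kips.
Base metal (shear rupture): φR_n = 0.75 × 0.6 × 65 × 0.3125 × 22 = 201.1 kips.
Governing: weld metal.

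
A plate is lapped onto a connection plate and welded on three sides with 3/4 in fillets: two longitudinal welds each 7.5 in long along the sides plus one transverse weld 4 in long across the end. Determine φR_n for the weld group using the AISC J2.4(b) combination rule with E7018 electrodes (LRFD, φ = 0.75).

φR_n ≈ 317 kip

E70XX → F_EXX = 70 ksi.
t_e = 0.707 × 0.75 = 0.5302 in.
R_nwl = 0.6 × 70 × 0.5302 × 15 = 334.1 kip (longitudinal, 2 welds).
R_nwt = 0.6 × 70 × 0.5302 × 4 = 89.08 kip (transverse, base value).
(i) R_nwl + R_nwt = 423.1 kip; (ii) 0.85 R_nwl + 1.5 R_nwt = 417.6 kip.
R_n = max = 423.1 kip [governs: (i)]; φR_n = 317.4 kip.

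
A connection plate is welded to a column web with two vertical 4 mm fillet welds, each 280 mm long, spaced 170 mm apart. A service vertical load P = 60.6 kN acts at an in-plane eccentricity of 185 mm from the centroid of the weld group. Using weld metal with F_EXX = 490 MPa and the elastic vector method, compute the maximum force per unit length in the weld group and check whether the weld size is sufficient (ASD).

Total weld length L_w = 560 mm. Treat welds as unit-width lines.
Polar moment about centroid: J = 2[d³/12 + d(b/2)²] = 2[280³/12 + 280×85²] = 7705000 mm³.
Direct shear f_v = P/L_w = 60.6×10³ / 560 = 108.2 N/mm (vertical).
Torsion M = P·e = 60.6×10³ × 185 = 11211000 N·mm.
Critical point at (x, y) = (85, 140) from centroid. f_tx = M·y/J = 203.7 N/mm; f_ty = M·x/J = 123.7 N/mm.
Resultant f_max = √[f_tx² + (f_v + f_ty)²] = √[203.7² + (108.2 + 123.7)²] = 308.7 N/mm.
Capacity per unit length: r_n/Ω = (1/2.0) × 0.6 × 490 × (0.707 × 4) = 415.7 N/mm.
308.7 ≤ 415.7 → adequate.

f_max ≈ 309 N/mm; adequate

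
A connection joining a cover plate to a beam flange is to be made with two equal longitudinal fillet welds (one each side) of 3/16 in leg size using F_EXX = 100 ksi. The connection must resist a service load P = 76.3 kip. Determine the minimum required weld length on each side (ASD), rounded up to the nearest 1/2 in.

L = 10 in on each side

Throat t_e = 0.707 × 0.1875 = 0.1326 in.
r_n/Ω = (0.6 × 100 × 0.1326) / 2.0 = 3.977 kip/in.
L_req = P / (r_n/Ω) = 76.3 / 3.977 = 19.19 in total.
Per side: 19.19 / 2 = 9.593 in.
Round up → use L = 10 in on each side.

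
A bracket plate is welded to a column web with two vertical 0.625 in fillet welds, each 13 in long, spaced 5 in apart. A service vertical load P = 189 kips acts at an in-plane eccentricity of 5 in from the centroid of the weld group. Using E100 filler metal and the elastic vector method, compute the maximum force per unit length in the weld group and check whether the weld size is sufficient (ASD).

f_max ≈ 16.5 kip/in; NOT adequate

E100XX → F_EXX = 100 ksi.
Total weld length L_w = 26 in. Treat welds as unit-width lines.
Polar moment about centroid: J = 2[d³/12 + d(b/2)²] = 2[13³/12 + 13×2.5²] = 528.7 in³.
Direct shear f_v = P/L_w = 189 / 26 = 7.269 kip/in (vertical).
Torsion M = P·e = 189 × 5 = 945 kip·in.
Critical point at (x, y) = (2.5, 6.5) from centroid. f_tx = M·y/J = 11.62 kip/in; f_ty = M·x/J = 4.469 kip/in.
Resultant f_max = √[f_tx² + (f_v + f_ty)²] = √[11.62² + (7.269 + 4.469)²] = 16.52 kip/in.
Capacity per unit length: r_n/Ω = (1/2.0) × 0.6 × 100 × (0.707 × 0.625) = 13.26 kip/in.
16.52 > 13.26 → NOT adequate.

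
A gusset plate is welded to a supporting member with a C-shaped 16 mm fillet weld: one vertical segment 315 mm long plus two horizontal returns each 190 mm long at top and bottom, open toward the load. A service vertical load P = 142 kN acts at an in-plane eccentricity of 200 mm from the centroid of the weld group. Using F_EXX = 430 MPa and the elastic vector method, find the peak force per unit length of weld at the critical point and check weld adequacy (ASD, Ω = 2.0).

Total weld length L_w = 695 mm. Treat welds as unit-width lines.
Centroid: x̄ = 2×190×95 / 695 = 51.94 mm from the vertical weld.
Polar moment about centroid: J = I_x + I_y = [315³/12 + 2×190×157.5²] + [315×51.94² + 2(190³/12 + 190×43.06²)] = 14730000 mm³.
Direct shear f_v = P/L_w = 142×10³ / 695 = 204.3 N/mm (vertical).
Torsion M = P·e = 142×10³ × 200 = 28400000 N·mm.
Critical point at (x, y) = (138.1, 157.5) from centroid. f_tx = M·y/J = 303.7 N/mm; f_ty = M·x/J = 266.2 N/mm.
Resultant f_max = √[f_tx² + (f_v + f_ty)²] = √[303.7² + (204.3 + 266.2)²] = 560 N/mm.
Capacity per unit length: r_n/Ω = (1/2.0) × 0.6 × 430 × (0.707 × 16) = 1459 N/mm.
560 ≤ 1459 → adequate.

f_max ≈ 560 N/mm; adequate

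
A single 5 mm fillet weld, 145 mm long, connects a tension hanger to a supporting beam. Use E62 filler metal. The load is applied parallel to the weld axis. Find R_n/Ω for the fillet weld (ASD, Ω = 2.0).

E62XX → F_EXX = 620 MPa.
Effective throat t_e = 0.707 × 5 = 3.535 mm.
Total length L = 145 mm; A_we = 3.535 × 145 = 512.6 mm².
F_nw = 0.6 F_EXX = 0.6 × 620 = 372 MPa.
R_n = 372 × 512.6 × 10⁻³ = 190.7 kN; R_n/Ω = 190.7/2.0 = 95.34 kN.

R_n/Ω ≈ 95.3 kN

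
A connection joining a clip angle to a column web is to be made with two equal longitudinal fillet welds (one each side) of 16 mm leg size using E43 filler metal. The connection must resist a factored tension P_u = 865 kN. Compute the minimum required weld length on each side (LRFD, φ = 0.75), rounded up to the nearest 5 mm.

E43XX → F_EXX = 430 MPa.
Throat t_e = 0.707 × 16 = 11.31 mm.
φr_n = 0.75 × 0.6 × 430 × 11.31 × 10⁻³ = 2.189 kN/mm.
L_req = P_u / φr_n = 865 / 2.189 = 395.2 mm total.
Per side: 395.2 / 2 = 197.6 mm.
Round up → use L = 200 mm on each side.

L = 200 mm on each side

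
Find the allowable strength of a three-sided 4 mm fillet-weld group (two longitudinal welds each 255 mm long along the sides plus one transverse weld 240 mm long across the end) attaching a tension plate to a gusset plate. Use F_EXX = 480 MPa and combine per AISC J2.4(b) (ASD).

R_n/Ω ≈ 323 kN

t_e = 0.707 × 4 = 2.828 mm.
R_nwl = 0.6 × 480 × 2.828 × 510 × 10⁻³ = 415.4 kN (longitudinal, 2 welds).
R_nwt = 0.6 × 480 × 2.828 × 240 × 10⁻³ = 195.5 kN (transverse, base value).
(i) R_nwl + R_nwt = 610.8 kN; (ii) 0.85 R_nwl + 1.5 R_nwt = 646.3 kN.
R_n = max = 646.3 kN [governs: (ii)]; R_n/Ω = 323.1 kN.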